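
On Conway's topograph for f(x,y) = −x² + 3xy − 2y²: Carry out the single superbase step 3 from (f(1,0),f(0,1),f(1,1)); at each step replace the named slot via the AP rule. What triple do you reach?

start (-1,-2,0) = (f(1,0),f(0,1),f(1,1))
replace slot 3: 2·((-1)+(-2)) − 0 = -6 → (-1,-2,-6)

-1,-2,-6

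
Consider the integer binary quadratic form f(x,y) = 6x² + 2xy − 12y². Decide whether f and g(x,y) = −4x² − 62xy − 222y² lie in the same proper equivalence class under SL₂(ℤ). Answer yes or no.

D₁ = 292, D₂ = 292
river cycle of f (length 18): (6, 14, -4), (-4, 10, 12), (12, 14, -2), (-2, 14, 12), (12, 10, -4), (-4, 14, 6), (6, 10, -8), (-8, 6, 8), (8, 10, -6), (-6, 14, 4), … (8 more)
river cycle of g (length 18): (-4, 10, 12), (12, 14, -2), (-2, 14, 12), (12, 10, -4), (-4, 14, 6), (6, 10, -8), (-8, 6, 8), (8, 10, -6), (-6, 14, 4), (4, 10, -12), … (8 more)
cycles coincide ⇒ equivalent

yes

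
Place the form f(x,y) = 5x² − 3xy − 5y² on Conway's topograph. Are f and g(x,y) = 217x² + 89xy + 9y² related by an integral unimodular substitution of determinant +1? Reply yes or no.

D₁ = 109, D₂ = 109
river cycle of f (length 14): (-5, 3, 5), (5, 7, -3), (-3, 5, 7), (7, 9, -1), (-1, 9, 7), (7, 5, -3), (-3, 7, 5), (5, 3, -5), (-5, 7, 3), (3, 5, -7), … (4 more)
river cycle of g (length 14): (-3, 5, 7), (7, 9, -1), (-1, 9, 7), (7, 5, -3), (-3, 7, 5), (5, 3, -5), (-5, 7, 3), (3, 5, -7), (-7, 9, 1), (1, 9, -7), … (4 more)
cycles coincide ⇒ equivalent

yes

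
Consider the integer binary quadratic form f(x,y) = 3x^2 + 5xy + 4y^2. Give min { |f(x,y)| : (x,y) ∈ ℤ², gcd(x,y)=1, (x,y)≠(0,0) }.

translate: b→-1 (≡5 mod 6), so (3,5,4)→(3,-1,2)
flip: (3,-1,2)→(2,1,3)
reduced (well bottom): (2,1,3) with a≤c, −a<b≤a
well minimum = a = 2

2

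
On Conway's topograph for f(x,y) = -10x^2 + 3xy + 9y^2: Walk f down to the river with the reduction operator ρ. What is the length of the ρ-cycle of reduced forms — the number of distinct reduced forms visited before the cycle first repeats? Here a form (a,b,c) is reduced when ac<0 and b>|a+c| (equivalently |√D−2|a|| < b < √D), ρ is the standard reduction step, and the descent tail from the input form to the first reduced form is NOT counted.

D = 369, ⌊√D⌋ = 19
river: ρ → (9,15,-4)
river: ρ → (-4,17,5)
river: ρ → (5,13,-10)
river: ρ → (-10,7,8)
river: ρ → (8,9,-9)
river: ρ → (-9,9,8)
river: ρ → (8,7,-10)
river: ρ → (-10,13,5)
river: ρ → (5,17,-4)
river: ρ → (-4,15,9)
river: ρ → (9,3,-10)
river: ρ → (-10,17,2)
river: ρ → (2,19,-1)
river: ρ → (-1,19,2)
river: ρ → (2,17,-10)
river: ρ → (-10,3,9)
ρ-cycle length = 16 (tail of 0 descent steps not counted)

16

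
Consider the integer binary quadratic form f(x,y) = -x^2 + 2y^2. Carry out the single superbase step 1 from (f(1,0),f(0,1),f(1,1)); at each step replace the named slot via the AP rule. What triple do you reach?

start (-1,2,1) = (f(1,0),f(0,1),f(1,1))
replace slot 1: 2·(2+1) − (-1) = 7 → (7,2,1)

7,2,1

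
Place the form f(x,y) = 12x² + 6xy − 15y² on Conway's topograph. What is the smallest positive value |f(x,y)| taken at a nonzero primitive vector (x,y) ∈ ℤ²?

river: ρ → (-15,24,3)
river: ρ → (3,24,-15)
river: ρ → (-15,6,12)
river: ρ → (12,18,-9)
river: ρ → (-9,18,12)
river: ρ → (12,6,-15)
closes: descent 0, river 6
min |a| on river = 3

3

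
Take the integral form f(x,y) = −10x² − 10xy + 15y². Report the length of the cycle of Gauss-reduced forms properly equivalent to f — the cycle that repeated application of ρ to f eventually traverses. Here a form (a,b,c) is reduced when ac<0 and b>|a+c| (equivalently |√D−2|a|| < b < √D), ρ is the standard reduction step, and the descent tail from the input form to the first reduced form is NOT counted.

D = 700, ⌊√D⌋ = 26
descent: ρ → (15,10,-10)  [lands on river]
river: ρ → (-10,10,15)
river: ρ → (15,20,-5)
river: ρ → (-5,20,15)
ρ-cycle length = 4 (tail of 1 descent step not counted)

4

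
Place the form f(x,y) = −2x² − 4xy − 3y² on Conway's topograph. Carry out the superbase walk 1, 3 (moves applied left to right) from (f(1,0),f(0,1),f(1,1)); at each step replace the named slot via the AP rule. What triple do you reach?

start (-2,-3,-9) = (f(1,0),f(0,1),f(1,1))
replace slot 1: 2·((-3)+(-9)) − (-2) = -22 → (-22,-3,-9)
replace slot 3: 2·((-22)+(-3)) − (-9) = -41 → (-22,-3,-41)

-22,-3,-41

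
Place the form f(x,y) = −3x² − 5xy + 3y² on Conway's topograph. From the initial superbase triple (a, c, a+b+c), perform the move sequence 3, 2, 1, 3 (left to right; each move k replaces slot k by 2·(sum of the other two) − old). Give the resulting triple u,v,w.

start (-3,3,-5) = (f(1,0),f(0,1),f(1,1))
replace slot 3: 2·((-3)+3) − (-5) = 5 → (-3,3,5)
replace slot 2: 2·((-3)+5) − 3 = 1 → (-3,1,5)
replace slot 1: 2·(1+5) − (-3) = 15 → (15,1,5)
replace slot 3: 2·(15+1) − 5 = 27 → (15,1,27)

15,1,27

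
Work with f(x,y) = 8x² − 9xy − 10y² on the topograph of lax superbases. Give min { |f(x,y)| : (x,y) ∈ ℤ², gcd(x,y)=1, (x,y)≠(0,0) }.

descent: ρ → (-10,9,8)  [lands on river]
river: ρ → (8,7,-11)
river: ρ → (-11,15,4)
river: ρ → (4,17,-7)
river: ρ → (-7,11,10)
river: ρ → (10,9,-8)
river: ρ → (-8,7,11)
river: ρ → (11,15,-4)
river: ρ → (-4,17,7)
river: ρ → (7,11,-10)
closes: descent 1, river 10
min |a| on river = 4

4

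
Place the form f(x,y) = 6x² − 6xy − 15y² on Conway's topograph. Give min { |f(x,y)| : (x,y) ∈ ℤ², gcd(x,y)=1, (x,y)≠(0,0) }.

descent: ρ → (-15,6,6)
descent: ρ → (6,18,-3)  [lands on river]
river: ρ → (-3,18,6)
closes: descent 2, river 2
min |a| on river = 3

3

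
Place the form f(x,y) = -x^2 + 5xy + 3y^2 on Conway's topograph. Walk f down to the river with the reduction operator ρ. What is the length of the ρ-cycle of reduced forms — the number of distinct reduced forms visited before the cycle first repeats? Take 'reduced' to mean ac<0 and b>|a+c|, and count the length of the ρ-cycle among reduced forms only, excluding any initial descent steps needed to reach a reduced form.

D = 37, ⌊√D⌋ = 6
river: ρ → (3,1,-3)
river: ρ → (-3,5,1)
river: ρ → (1,5,-3)
river: ρ → (-3,1,3)
river: ρ → (3,5,-1)
river: ρ → (-1,5,3)
ρ-cycle length = 6 (tail of 0 descent steps not counted)

6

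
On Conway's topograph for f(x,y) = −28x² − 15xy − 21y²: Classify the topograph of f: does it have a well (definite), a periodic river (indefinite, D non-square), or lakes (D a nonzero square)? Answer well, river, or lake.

D = b²−4ac = (-15)² − 4·(-28)·(-21) = -2127
D < 0 ⇒ definite ⇒ every region one sign ⇒ single well

well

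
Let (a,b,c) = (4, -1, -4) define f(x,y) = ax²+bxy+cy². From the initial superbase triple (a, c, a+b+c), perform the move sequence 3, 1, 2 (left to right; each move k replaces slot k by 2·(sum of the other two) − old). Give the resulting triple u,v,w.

start (4,-4,-1) = (f(1,0),f(0,1),f(1,1))
replace slot 3: 2·(4+(-4)) − (-1) = 1 → (4,-4,1)
replace slot 1: 2·((-4)+1) − 4 = -10 → (-10,-4,1)
replace slot 2: 2·((-10)+1) − (-4) = -14 → (-10,-14,1)

-10,-14,1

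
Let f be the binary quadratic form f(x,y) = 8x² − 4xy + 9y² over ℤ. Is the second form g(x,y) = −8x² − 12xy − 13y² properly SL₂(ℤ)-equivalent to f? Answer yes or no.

D₁ = -272, D₂ = -272
f: reduced (well bottom): (8,-4,9) with a≤c, −a<b≤a
g is negative-definite; reduce −g:
−g: translate: b→-4 (≡12 mod 16), so (8,12,13)→(8,-4,9)
−g: reduced (well bottom): (8,-4,9) with a≤c, −a<b≤a
flip sign back: reduced form of g is (-8,4,-9)
reduced forms (8, -4, 9) vs (-8, 4, -9) ⇒ inequivalent

no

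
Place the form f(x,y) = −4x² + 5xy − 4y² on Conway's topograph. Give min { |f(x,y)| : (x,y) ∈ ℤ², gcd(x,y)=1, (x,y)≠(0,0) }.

translate: b→3 (≡-5 mod 8), so (4,-5,4)→(4,3,3)
flip: (4,3,3)→(3,-3,4)
translate: b→3 (≡-3 mod 6), so (3,-3,4)→(3,3,4)
reduced (well bottom): (3,3,4) with a≤c, −a<b≤a
well minimum |f| = |-3| = 3 (negative-definite)

3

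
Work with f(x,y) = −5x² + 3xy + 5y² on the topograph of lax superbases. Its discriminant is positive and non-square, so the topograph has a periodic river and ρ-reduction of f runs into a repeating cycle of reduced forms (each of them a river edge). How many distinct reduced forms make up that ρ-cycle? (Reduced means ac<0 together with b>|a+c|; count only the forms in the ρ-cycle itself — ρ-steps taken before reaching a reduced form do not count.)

D = 109, ⌊√D⌋ = 10
river: ρ → (5,7,-3)
river: ρ → (-3,5,7)
river: ρ → (7,9,-1)
river: ρ → (-1,9,7)
river: ρ → (7,5,-3)
river: ρ → (-3,7,5)
river: ρ → (5,3,-5)
river: ρ → (-5,7,3)
river: ρ → (3,5,-7)
river: ρ → (-7,9,1)
river: ρ → (1,9,-7)
river: ρ → (-7,5,3)
river: ρ → (3,7,-5)
river: ρ → (-5,3,5)
ρ-cycle length = 14 (tail of 0 descent steps not counted)

14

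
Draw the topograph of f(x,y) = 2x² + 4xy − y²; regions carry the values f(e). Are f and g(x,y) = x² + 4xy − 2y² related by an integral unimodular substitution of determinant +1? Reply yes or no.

D₁ = 24, D₂ = 24
river cycle of f (length 2): (-1, 4, 2), (2, 4, -1)
river cycle of g (length 2): (-2, 4, 1), (1, 4, -2)
cycles differ ⇒ inequivalent

no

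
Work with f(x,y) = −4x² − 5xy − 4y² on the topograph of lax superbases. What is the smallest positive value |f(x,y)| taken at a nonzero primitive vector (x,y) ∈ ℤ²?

translate: b→-3 (≡5 mod 8), so (4,5,4)→(4,-3,3)
flip: (4,-3,3)→(3,3,4)
reduced (well bottom): (3,3,4) with a≤c, −a<b≤a
well minimum |f| = |-3| = 3 (negative-definite)

3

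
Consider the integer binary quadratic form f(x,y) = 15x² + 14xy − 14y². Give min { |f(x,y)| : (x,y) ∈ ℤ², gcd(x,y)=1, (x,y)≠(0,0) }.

river: ρ → (-14,14,15)
river: ρ → (15,16,-13)
river: ρ → (-13,10,18)
river: ρ → (18,26,-5)
river: ρ → (-5,24,23)
river: ρ → (23,22,-6)
river: ρ → (-6,26,15)
river: ρ → (15,4,-17)
river: ρ → (-17,30,2)
river: ρ → (2,30,-17)
river: ρ → (-17,4,15)
river: ρ → (15,26,-6)
river: ρ → (-6,22,23)
river: ρ → (23,24,-5)
river: ρ → (-5,26,18)
river: ρ → (18,10,-13)
river: ρ → (-13,16,15)
river: ρ → (15,14,-14)
closes: descent 0, river 18
min |a| on river = 2

2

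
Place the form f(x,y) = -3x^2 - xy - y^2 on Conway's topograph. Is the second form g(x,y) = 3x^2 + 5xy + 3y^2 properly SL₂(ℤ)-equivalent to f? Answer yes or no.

D₁ = -11, D₂ = -11
f is negative-definite; reduce −f:
−f: flip: (3,1,1)→(1,-1,3)
−f: translate: b→1 (≡-1 mod 2), so (1,-1,3)→(1,1,3)
−f: reduced (well bottom): (1,1,3) with a≤c, −a<b≤a
flip sign back: reduced form of f is (-1,-1,-3)
g: translate: b→-1 (≡5 mod 6), so (3,5,3)→(3,-1,1)
g: flip: (3,-1,1)→(1,1,3)
g: reduced (well bottom): (1,1,3) with a≤c, −a<b≤a
reduced forms (-1, -1, -3) vs (1, 1, 3) ⇒ inequivalent

no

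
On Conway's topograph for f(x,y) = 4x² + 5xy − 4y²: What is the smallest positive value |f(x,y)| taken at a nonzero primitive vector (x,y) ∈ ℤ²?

river: ρ → (-4,3,5)
river: ρ → (5,7,-2)
river: ρ → (-2,9,1)
river: ρ → (1,9,-2)
river: ρ → (-2,7,5)
river: ρ → (5,3,-4)
river: ρ → (-4,5,4)
river: ρ → (4,3,-5)
river: ρ → (-5,7,2)
river: ρ → (2,9,-1)
river: ρ → (-1,9,2)
river: ρ → (2,7,-5)
river: ρ → (-5,3,4)
river: ρ → (4,5,-4)
closes: descent 0, river 14
min |a| on river = 1

1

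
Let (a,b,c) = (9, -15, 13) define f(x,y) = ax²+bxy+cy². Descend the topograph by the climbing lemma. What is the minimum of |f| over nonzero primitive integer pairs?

translate: b→3 (≡-15 mod 18), so (9,-15,13)→(9,3,7)
flip: (9,3,7)→(7,-3,9)
reduced (well bottom): (7,-3,9) with a≤c, −a<b≤a
well minimum = a = 7

7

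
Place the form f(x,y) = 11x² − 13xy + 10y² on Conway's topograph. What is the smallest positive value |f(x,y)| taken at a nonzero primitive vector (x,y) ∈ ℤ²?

translate: b→9 (≡-13 mod 22), so (11,-13,10)→(11,9,8)
flip: (11,9,8)→(8,-9,11)
translate: b→7 (≡-9 mod 16), so (8,-9,11)→(8,7,10)
reduced (well bottom): (8,7,10) with a≤c, −a<b≤a
well minimum = a = 8

8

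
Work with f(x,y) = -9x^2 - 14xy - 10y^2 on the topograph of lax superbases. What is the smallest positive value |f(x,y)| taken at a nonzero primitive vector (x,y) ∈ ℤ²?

translate: b→-4 (≡14 mod 18), so (9,14,10)→(9,-4,5)
flip: (9,-4,5)→(5,4,9)
reduced (well bottom): (5,4,9) with a≤c, −a<b≤a
well minimum |f| = |-5| = 5 (negative-definite)

5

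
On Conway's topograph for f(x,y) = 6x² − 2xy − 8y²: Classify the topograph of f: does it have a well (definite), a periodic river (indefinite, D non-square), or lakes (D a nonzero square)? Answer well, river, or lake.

D = b²−4ac = (-2)² − 4·6·(-8) = 196
D = 14² is a perfect square ⇒ form factors over ℤ ⇒ lakes

lake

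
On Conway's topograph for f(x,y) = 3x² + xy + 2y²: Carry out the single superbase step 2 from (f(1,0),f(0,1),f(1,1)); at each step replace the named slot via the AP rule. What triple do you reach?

start (3,2,6) = (f(1,0),f(0,1),f(1,1))
replace slot 2: 2·(3+6) − 2 = 16 → (3,16,6)

3,16,6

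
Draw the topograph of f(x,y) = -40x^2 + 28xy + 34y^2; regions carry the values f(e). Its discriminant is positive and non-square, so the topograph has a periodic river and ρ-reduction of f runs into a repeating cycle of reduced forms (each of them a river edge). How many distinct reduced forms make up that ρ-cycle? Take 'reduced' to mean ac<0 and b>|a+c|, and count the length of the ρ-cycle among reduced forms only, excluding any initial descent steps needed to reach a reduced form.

D = 6224, ⌊√D⌋ = 78
river: ρ → (34,40,-34)
river: ρ → (-34,28,40)
river: ρ → (40,52,-22)
river: ρ → (-22,36,56)
river: ρ → (56,76,-2)
river: ρ → (-2,76,56)
river: ρ → (56,36,-22)
river: ρ → (-22,52,40)
river: ρ → (40,28,-34)
river: ρ → (-34,40,34)
river: ρ → (34,28,-40)
river: ρ → (-40,52,22)
river: ρ → (22,36,-56)
river: ρ → (-56,76,2)
river: ρ → (2,76,-56)
river: ρ → (-56,36,22)
river: ρ → (22,52,-40)
river: ρ → (-40,28,34)
ρ-cycle length = 18 (tail of 0 descent steps not counted)

18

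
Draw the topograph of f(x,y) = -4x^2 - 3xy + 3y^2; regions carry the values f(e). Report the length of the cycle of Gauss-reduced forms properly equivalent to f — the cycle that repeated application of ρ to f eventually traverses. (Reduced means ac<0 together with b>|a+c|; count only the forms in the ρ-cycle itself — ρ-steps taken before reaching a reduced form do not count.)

D = 57, ⌊√D⌋ = 7
descent: ρ → (3,3,-4)  [lands on river]
river: ρ → (-4,5,2)
river: ρ → (2,7,-1)
river: ρ → (-1,7,2)
river: ρ → (2,5,-4)
river: ρ → (-4,3,3)
ρ-cycle length = 6 (tail of 1 descent step not counted)

6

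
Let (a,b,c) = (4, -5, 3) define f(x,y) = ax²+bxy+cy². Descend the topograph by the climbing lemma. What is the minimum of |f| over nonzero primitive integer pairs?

translate: b→3 (≡-5 mod 8), so (4,-5,3)→(4,3,2)
flip: (4,3,2)→(2,-3,4)
translate: b→1 (≡-3 mod 4), so (2,-3,4)→(2,1,3)
reduced (well bottom): (2,1,3) with a≤c, −a<b≤a
well minimum = a = 2

2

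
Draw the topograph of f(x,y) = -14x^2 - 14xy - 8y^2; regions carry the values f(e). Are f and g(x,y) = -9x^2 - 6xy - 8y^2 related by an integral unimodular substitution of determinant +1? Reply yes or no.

D₁ = -252, D₂ = -252
f is negative-definite; reduce −f:
−f: flip: (14,14,8)→(8,-14,14)
−f: translate: b→2 (≡-14 mod 16), so (8,-14,14)→(8,2,8)
−f: reduced (well bottom): (8,2,8) with a≤c, −a<b≤a
flip sign back: reduced form of f is (-8,-2,-8)
g is negative-definite; reduce −g:
−g: flip: (9,6,8)→(8,-6,9)
−g: reduced (well bottom): (8,-6,9) with a≤c, −a<b≤a
flip sign back: reduced form of g is (-8,6,-9)
reduced forms (-8, -2, -8) vs (-8, 6, -9) ⇒ inequivalent

no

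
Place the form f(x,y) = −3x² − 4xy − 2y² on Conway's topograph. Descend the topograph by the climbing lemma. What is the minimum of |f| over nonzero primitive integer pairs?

translate: b→-2 (≡4 mod 6), so (3,4,2)→(3,-2,1)
flip: (3,-2,1)→(1,2,3)
translate: b→0 (≡2 mod 2), so (1,2,3)→(1,0,2)
reduced (well bottom): (1,0,2) with a≤c, −a<b≤a
well minimum |f| = |-1| = 1 (negative-definite)

1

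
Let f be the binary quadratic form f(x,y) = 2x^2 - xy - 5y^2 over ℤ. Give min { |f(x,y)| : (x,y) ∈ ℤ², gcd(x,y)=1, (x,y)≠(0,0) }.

descent: ρ → (-5,1,2)
descent: ρ → (2,3,-4)  [lands on river]
river: ρ → (-4,5,1)
river: ρ → (1,5,-4)
river: ρ → (-4,3,2)
river: ρ → (2,5,-2)
river: ρ → (-2,3,4)
river: ρ → (4,5,-1)
river: ρ → (-1,5,4)
river: ρ → (4,3,-2)
river: ρ → (-2,5,2)
closes: descent 2, river 10
min |a| on river = 1

1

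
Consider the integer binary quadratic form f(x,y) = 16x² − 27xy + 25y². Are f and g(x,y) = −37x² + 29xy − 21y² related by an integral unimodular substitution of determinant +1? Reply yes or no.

D₁ = -871, D₂ = -2267
discriminants differ ⇒ not SL₂(ℤ)-equivalent

no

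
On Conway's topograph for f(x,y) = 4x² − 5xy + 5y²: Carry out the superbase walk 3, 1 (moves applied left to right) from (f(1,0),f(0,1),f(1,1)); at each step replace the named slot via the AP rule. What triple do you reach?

start (4,5,4) = (f(1,0),f(0,1),f(1,1))
replace slot 3: 2·(4+5) − 4 = 14 → (4,5,14)
replace slot 1: 2·(5+14) − 4 = 34 → (34,5,14)

34,5,14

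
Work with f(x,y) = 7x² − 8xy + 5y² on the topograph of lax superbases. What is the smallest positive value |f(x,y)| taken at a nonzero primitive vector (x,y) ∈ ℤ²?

translate: b→6 (≡-8 mod 14), so (7,-8,5)→(7,6,4)
flip: (7,6,4)→(4,-6,7)
translate: b→2 (≡-6 mod 8), so (4,-6,7)→(4,2,5)
reduced (well bottom): (4,2,5) with a≤c, −a<b≤a
well minimum = a = 4

4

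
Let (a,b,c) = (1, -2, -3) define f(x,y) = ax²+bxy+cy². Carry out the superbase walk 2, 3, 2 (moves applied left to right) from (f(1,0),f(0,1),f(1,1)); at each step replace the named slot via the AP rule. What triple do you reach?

start (1,-3,-4) = (f(1,0),f(0,1),f(1,1))
replace slot 2: 2·(1+(-4)) − (-3) = -3 → (1,-3,-4)
replace slot 3: 2·(1+(-3)) − (-4) = 0 → (1,-3,0)
replace slot 2: 2·(1+0) − (-3) = 5 → (1,5,0)

1,5,0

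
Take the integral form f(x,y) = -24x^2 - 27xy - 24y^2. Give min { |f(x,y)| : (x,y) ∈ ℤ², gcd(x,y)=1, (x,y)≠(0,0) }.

translate: b→-21 (≡27 mod 48), so (24,27,24)→(24,-21,21)
flip: (24,-21,21)→(21,21,24)
reduced (well bottom): (21,21,24) with a≤c, −a<b≤a
well minimum |f| = |-21| = 21 (negative-definite)

21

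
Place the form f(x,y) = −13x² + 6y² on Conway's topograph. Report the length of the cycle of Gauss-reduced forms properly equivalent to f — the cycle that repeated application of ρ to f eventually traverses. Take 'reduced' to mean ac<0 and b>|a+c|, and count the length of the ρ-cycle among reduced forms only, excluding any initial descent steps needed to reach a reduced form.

D = 312, ⌊√D⌋ = 17
descent: ρ → (6,12,-7)  [lands on river]
river: ρ → (-7,16,2)
river: ρ → (2,16,-7)
river: ρ → (-7,12,6)
ρ-cycle length = 4 (tail of 1 descent step not counted)

4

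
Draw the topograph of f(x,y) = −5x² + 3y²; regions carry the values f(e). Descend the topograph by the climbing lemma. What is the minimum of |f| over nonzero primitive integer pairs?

descent: ρ → (3,6,-2)  [lands on river]
river: ρ → (-2,6,3)
closes: descent 1, river 2
min |a| on river = 2

2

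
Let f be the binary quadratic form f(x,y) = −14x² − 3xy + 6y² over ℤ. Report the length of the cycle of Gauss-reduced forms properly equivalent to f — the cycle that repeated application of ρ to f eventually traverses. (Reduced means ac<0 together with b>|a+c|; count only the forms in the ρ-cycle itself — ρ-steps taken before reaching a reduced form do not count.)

D = 345, ⌊√D⌋ = 18
descent: ρ → (6,15,-5)  [lands on river]
river: ρ → (-5,15,6)
river: ρ → (6,9,-11)
river: ρ → (-11,13,4)
river: ρ → (4,11,-14)
river: ρ → (-14,17,1)
river: ρ → (1,17,-14)
river: ρ → (-14,11,4)
river: ρ → (4,13,-11)
river: ρ → (-11,9,6)
ρ-cycle length = 10 (tail of 1 descent step not counted)

10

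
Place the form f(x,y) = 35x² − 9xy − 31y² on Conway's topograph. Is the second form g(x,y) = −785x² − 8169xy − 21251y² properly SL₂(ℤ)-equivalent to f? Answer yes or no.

D₁ = 4421, D₂ = 4421
river cycle of f (length 46): (-31, 9, 35), (35, 61, -5), (-5, 59, 47), (47, 35, -17), (-17, 33, 49), (49, 65, -1), (-1, 65, 49), (49, 33, -17), (-17, 35, 47), (47, 59, -5), … (36 more)
river cycle of g (length 46): (-31, 9, 35), (35, 61, -5), (-5, 59, 47), (47, 35, -17), (-17, 33, 49), (49, 65, -1), (-1, 65, 49), (49, 33, -17), (-17, 35, 47), (47, 59, -5), … (36 more)
cycles coincide ⇒ equivalent

yes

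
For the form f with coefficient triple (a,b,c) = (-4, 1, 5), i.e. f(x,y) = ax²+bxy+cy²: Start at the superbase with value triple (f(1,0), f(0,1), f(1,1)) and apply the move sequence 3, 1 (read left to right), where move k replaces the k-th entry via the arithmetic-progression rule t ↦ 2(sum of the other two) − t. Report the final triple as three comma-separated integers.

start (-4,5,2) = (f(1,0),f(0,1),f(1,1))
replace slot 3: 2·((-4)+5) − 2 = 0 → (-4,5,0)
replace slot 1: 2·(5+0) − (-4) = 14 → (14,5,0)

14,5,0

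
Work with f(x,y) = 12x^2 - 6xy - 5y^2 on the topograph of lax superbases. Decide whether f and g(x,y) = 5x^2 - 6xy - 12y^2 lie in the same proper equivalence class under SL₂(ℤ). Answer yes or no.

D₁ = 276, D₂ = 276
river cycle of f (length 8): (-5, 16, 1), (1, 16, -5), (-5, 14, 4), (4, 10, -11), (-11, 12, 3), (3, 12, -11), (-11, 10, 4), (4, 14, -5)
river cycle of g (length 8): (5, 14, -4), (-4, 10, 11), (11, 12, -3), (-3, 12, 11), (11, 10, -4), (-4, 14, 5), (5, 16, -1), (-1, 16, 5)
cycles differ ⇒ inequivalent

no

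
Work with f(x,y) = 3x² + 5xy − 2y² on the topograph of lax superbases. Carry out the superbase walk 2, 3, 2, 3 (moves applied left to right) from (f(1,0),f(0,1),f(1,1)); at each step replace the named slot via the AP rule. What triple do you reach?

start (3,-2,6) = (f(1,0),f(0,1),f(1,1))
replace slot 2: 2·(3+6) − (-2) = 20 → (3,20,6)
replace slot 3: 2·(3+20) − 6 = 40 → (3,20,40)
replace slot 2: 2·(3+40) − 20 = 66 → (3,66,40)
replace slot 3: 2·(3+66) − 40 = 98 → (3,66,98)

3,66,98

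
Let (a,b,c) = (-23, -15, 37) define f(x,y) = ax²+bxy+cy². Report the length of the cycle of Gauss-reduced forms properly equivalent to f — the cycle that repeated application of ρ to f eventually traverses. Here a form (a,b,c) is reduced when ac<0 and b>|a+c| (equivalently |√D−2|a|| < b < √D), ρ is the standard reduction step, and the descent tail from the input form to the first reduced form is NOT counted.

D = 3629, ⌊√D⌋ = 60
descent: ρ → (37,15,-23)  [lands on river]
river: ρ → (-23,31,29)
river: ρ → (29,27,-25)
river: ρ → (-25,23,31)
river: ρ → (31,39,-17)
river: ρ → (-17,29,41)
river: ρ → (41,53,-5)
river: ρ → (-5,57,19)
river: ρ → (19,57,-5)
river: ρ → (-5,53,41)
river: ρ → (41,29,-17)
river: ρ → (-17,39,31)
river: ρ → (31,23,-25)
river: ρ → (-25,27,29)
river: ρ → (29,31,-23)
river: ρ → (-23,15,37)
river: ρ → (37,59,-1)
river: ρ → (-1,59,37)
ρ-cycle length = 18 (tail of 1 descent step not counted)

18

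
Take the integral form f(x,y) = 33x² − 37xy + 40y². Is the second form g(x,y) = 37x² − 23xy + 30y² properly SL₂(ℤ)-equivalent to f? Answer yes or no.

D₁ = -3911, D₂ = -3911
f: translate: b→29 (≡-37 mod 66), so (33,-37,40)→(33,29,36)
f: reduced (well bottom): (33,29,36) with a≤c, −a<b≤a
g: flip: (37,-23,30)→(30,23,37)
g: reduced (well bottom): (30,23,37) with a≤c, −a<b≤a
reduced forms (33, 29, 36) vs (30, 23, 37) ⇒ inequivalent

no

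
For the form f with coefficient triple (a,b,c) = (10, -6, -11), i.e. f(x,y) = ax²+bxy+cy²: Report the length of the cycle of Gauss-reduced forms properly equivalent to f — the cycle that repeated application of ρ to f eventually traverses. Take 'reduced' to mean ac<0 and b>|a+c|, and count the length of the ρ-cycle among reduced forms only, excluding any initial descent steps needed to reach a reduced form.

D = 476, ⌊√D⌋ = 21
descent: ρ → (-11,6,10)  [lands on river]
river: ρ → (10,14,-7)
river: ρ → (-7,14,10)
river: ρ → (10,6,-11)
river: ρ → (-11,16,5)
river: ρ → (5,14,-14)
river: ρ → (-14,14,5)
river: ρ → (5,16,-11)
ρ-cycle length = 8 (tail of 1 descent step not counted)

8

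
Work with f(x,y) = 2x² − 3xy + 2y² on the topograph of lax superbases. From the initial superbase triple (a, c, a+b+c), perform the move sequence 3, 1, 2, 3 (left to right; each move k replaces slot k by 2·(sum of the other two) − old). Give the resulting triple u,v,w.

start (2,2,1) = (f(1,0),f(0,1),f(1,1))
replace slot 3: 2·(2+2) − 1 = 7 → (2,2,7)
replace slot 1: 2·(2+7) − 2 = 16 → (16,2,7)
replace slot 2: 2·(16+7) − 2 = 44 → (16,44,7)
replace slot 3: 2·(16+44) − 7 = 113 → (16,44,113)

16,44,113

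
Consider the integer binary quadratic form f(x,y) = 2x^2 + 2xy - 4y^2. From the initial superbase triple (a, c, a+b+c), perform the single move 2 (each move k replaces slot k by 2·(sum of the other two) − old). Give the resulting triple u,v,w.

start (2,-4,0) = (f(1,0),f(0,1),f(1,1))
replace slot 2: 2·(2+0) − (-4) = 8 → (2,8,0)

2,8,0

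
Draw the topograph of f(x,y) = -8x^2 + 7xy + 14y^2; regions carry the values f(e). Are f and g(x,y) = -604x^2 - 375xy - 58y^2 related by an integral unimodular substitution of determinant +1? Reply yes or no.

D₁ = 497, D₂ = 497
river cycle of f (length 14): (14, 21, -1), (-1, 21, 14), (14, 7, -8), (-8, 9, 13), (13, 17, -4), (-4, 15, 17), (17, 19, -2), (-2, 21, 7), (7, 21, -2), (-2, 19, 17), … (4 more)
river cycle of g (length 14): (-1, 21, 14), (14, 7, -8), (-8, 9, 13), (13, 17, -4), (-4, 15, 17), (17, 19, -2), (-2, 21, 7), (7, 21, -2), (-2, 19, 17), (17, 15, -4), … (4 more)
cycles coincide ⇒ equivalent

yes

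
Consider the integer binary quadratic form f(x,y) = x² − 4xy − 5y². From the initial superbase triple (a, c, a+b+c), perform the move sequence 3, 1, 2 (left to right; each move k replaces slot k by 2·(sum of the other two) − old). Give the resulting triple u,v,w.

start (1,-5,-8) = (f(1,0),f(0,1),f(1,1))
replace slot 3: 2·(1+(-5)) − (-8) = 0 → (1,-5,0)
replace slot 1: 2·((-5)+0) − 1 = -11 → (-11,-5,0)
replace slot 2: 2·((-11)+0) − (-5) = -17 → (-11,-17,0)

-11,-17,0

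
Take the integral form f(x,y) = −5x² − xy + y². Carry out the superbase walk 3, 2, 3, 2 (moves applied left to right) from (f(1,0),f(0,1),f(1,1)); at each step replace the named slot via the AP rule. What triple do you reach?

start (-5,1,-5) = (f(1,0),f(0,1),f(1,1))
replace slot 3: 2·((-5)+1) − (-5) = -3 → (-5,1,-3)
replace slot 2: 2·((-5)+(-3)) − 1 = -17 → (-5,-17,-3)
replace slot 3: 2·((-5)+(-17)) − (-3) = -41 → (-5,-17,-41)
replace slot 2: 2·((-5)+(-41)) − (-17) = -75 → (-5,-75,-41)

-5,-75,-41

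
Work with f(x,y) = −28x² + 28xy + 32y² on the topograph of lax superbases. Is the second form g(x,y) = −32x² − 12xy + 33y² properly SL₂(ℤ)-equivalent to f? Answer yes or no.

D₁ = 4368, D₂ = 4368
river cycle of f (length 8): (32, 36, -24), (-24, 60, 8), (8, 52, -52), (-52, 52, 8), (8, 60, -24), (-24, 36, 32), (32, 28, -28), (-28, 28, 32)
river cycle of g (length 8): (33, 12, -32), (-32, 52, 13), (13, 52, -32), (-32, 12, 33), (33, 54, -11), (-11, 56, 28), (28, 56, -11), (-11, 54, 33)
cycles differ ⇒ inequivalent

no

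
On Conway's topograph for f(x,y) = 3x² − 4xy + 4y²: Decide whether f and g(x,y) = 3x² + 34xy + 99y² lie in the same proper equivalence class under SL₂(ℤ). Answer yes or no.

D₁ = -32, D₂ = -32
f: translate: b→2 (≡-4 mod 6), so (3,-4,4)→(3,2,3)
f: reduced (well bottom): (3,2,3) with a≤c, −a<b≤a
g: translate: b→-2 (≡34 mod 6), so (3,34,99)→(3,-2,3)
g: flip: (3,-2,3)→(3,2,3)
g: reduced (well bottom): (3,2,3) with a≤c, −a<b≤a
reduced forms (3, 2, 3) vs (3, 2, 3) ⇒ equivalent

yes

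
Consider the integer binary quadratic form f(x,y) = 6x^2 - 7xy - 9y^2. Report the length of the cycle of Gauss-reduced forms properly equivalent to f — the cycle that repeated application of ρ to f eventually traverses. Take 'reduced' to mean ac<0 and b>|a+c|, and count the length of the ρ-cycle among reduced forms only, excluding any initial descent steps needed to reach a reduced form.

D = 265, ⌊√D⌋ = 16
descent: ρ → (-9,7,6)  [lands on river]
river: ρ → (6,5,-10)
river: ρ → (-10,15,1)
river: ρ → (1,15,-10)
river: ρ → (-10,5,6)
river: ρ → (6,7,-9)
river: ρ → (-9,11,4)
river: ρ → (4,13,-6)
river: ρ → (-6,11,6)
river: ρ → (6,13,-4)
river: ρ → (-4,11,9)
river: ρ → (9,7,-6)
river: ρ → (-6,5,10)
river: ρ → (10,15,-1)
river: ρ → (-1,15,10)
river: ρ → (10,5,-6)
river: ρ → (-6,7,9)
river: ρ → (9,11,-4)
river: ρ → (-4,13,6)
river: ρ → (6,11,-6)
river: ρ → (-6,13,4)
river: ρ → (4,11,-9)
ρ-cycle length = 22 (tail of 1 descent step not counted)

22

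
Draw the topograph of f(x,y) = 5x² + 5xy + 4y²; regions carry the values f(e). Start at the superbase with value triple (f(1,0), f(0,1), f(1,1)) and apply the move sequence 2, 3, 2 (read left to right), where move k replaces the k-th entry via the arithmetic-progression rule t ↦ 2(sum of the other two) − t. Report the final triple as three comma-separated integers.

start (5,4,14) = (f(1,0),f(0,1),f(1,1))
replace slot 2: 2·(5+14) − 4 = 34 → (5,34,14)
replace slot 3: 2·(5+34) − 14 = 64 → (5,34,64)
replace slot 2: 2·(5+64) − 34 = 104 → (5,104,64)

5,104,64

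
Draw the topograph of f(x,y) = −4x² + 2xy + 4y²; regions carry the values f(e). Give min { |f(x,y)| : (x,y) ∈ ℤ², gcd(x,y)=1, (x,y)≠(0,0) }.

river: ρ → (4,6,-2)
river: ρ → (-2,6,4)
river: ρ → (4,2,-4)
river: ρ → (-4,6,2)
river: ρ → (2,6,-4)
river: ρ → (-4,2,4)
closes: descent 0, river 6
min |a| on river = 2

2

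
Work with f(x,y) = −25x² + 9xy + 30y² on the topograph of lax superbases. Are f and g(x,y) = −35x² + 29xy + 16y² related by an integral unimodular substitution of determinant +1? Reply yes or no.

D₁ = 3081, D₂ = 3081
river cycle of f (length 8): (30, 51, -4), (-4, 53, 17), (17, 49, -10), (-10, 51, 12), (12, 45, -22), (-22, 43, 14), (14, 41, -25), (-25, 9, 30)
river cycle of g (length 14): (16, 35, -29), (-29, 23, 22), (22, 21, -30), (-30, 39, 13), (13, 39, -30), (-30, 21, 22), (22, 23, -29), (-29, 35, 16), (16, 29, -35), (-35, 41, 10), … (4 more)
cycles differ ⇒ inequivalent

no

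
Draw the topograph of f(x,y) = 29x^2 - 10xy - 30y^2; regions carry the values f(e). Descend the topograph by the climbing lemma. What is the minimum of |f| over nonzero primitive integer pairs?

descent: ρ → (-30,10,29)  [lands on river]
river: ρ → (29,48,-11)
river: ρ → (-11,40,45)
river: ρ → (45,50,-6)
river: ρ → (-6,58,9)
river: ρ → (9,50,-30)
closes: descent 1, river 6
min |a| on river = 6

6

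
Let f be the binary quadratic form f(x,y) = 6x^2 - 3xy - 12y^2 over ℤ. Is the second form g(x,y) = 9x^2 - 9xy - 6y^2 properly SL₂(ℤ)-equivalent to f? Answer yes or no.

D₁ = 297, D₂ = 297
river cycle of f (length 4): (6, 9, -9), (-9, 9, 6), (6, 15, -3), (-3, 15, 6)
river cycle of g (length 4): (-6, 9, 9), (9, 9, -6), (-6, 15, 3), (3, 15, -6)
cycles differ ⇒ inequivalent

no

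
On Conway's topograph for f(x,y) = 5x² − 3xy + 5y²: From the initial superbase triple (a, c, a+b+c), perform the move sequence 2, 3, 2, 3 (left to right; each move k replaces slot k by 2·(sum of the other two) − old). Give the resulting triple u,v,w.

start (5,5,7) = (f(1,0),f(0,1),f(1,1))
replace slot 2: 2·(5+7) − 5 = 19 → (5,19,7)
replace slot 3: 2·(5+19) − 7 = 41 → (5,19,41)
replace slot 2: 2·(5+41) − 19 = 73 → (5,73,41)
replace slot 3: 2·(5+73) − 41 = 115 → (5,73,115)

5,73,115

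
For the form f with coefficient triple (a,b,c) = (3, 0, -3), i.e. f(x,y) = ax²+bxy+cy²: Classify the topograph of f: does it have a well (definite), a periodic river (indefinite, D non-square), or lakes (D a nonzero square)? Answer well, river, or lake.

D = b²−4ac = 0² − 4·3·(-3) = 36
D = 6² is a perfect square ⇒ form factors over ℤ ⇒ lakes

lake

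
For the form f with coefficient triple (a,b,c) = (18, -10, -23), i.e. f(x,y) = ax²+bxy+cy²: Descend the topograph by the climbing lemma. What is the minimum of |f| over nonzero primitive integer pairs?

descent: ρ → (-23,10,18)  [lands on river]
river: ρ → (18,26,-15)
river: ρ → (-15,34,10)
river: ρ → (10,26,-27)
river: ρ → (-27,28,9)
river: ρ → (9,26,-30)
river: ρ → (-30,34,5)
river: ρ → (5,36,-23)
closes: descent 1, river 8
min |a| on river = 5

5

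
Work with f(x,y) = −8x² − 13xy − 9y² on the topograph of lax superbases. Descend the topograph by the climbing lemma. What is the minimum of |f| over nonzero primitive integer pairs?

translate: b→-3 (≡13 mod 16), so (8,13,9)→(8,-3,4)
flip: (8,-3,4)→(4,3,8)
reduced (well bottom): (4,3,8) with a≤c, −a<b≤a
well minimum |f| = |-4| = 4 (negative-definite)

4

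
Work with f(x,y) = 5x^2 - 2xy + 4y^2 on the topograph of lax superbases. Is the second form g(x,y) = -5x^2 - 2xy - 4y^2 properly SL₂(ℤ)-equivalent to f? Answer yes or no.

D₁ = -76, D₂ = -76
f: flip: (5,-2,4)→(4,2,5)
f: reduced (well bottom): (4,2,5) with a≤c, −a<b≤a
g is negative-definite; reduce −g:
−g: flip: (5,2,4)→(4,-2,5)
−g: reduced (well bottom): (4,-2,5) with a≤c, −a<b≤a
flip sign back: reduced form of g is (-4,2,-5)
reduced forms (4, 2, 5) vs (-4, 2, -5) ⇒ inequivalent

no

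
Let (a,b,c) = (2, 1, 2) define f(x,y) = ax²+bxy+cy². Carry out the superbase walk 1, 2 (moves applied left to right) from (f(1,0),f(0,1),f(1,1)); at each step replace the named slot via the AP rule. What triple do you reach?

start (2,2,5) = (f(1,0),f(0,1),f(1,1))
replace slot 1: 2·(2+5) − 2 = 12 → (12,2,5)
replace slot 2: 2·(12+5) − 2 = 32 → (12,32,5)

12,32,5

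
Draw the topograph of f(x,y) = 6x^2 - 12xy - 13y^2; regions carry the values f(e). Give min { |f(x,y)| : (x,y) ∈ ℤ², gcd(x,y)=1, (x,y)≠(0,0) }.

descent: ρ → (-13,12,6)  [lands on river]
river: ρ → (6,12,-13)
river: ρ → (-13,14,5)
river: ρ → (5,16,-10)
river: ρ → (-10,4,11)
river: ρ → (11,18,-3)
river: ρ → (-3,18,11)
river: ρ → (11,4,-10)
river: ρ → (-10,16,5)
river: ρ → (5,14,-13)
closes: descent 1, river 10
min |a| on river = 3

3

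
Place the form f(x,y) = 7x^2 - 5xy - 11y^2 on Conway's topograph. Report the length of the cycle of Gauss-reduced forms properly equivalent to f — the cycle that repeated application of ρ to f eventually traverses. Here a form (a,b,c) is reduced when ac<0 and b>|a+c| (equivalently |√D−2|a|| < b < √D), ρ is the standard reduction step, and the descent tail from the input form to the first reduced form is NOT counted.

D = 333, ⌊√D⌋ = 18
descent: ρ → (-11,5,7)  [lands on river]
river: ρ → (7,9,-9)
river: ρ → (-9,9,7)
river: ρ → (7,5,-11)
river: ρ → (-11,17,1)
river: ρ → (1,17,-11)
ρ-cycle length = 6 (tail of 1 descent step not counted)

6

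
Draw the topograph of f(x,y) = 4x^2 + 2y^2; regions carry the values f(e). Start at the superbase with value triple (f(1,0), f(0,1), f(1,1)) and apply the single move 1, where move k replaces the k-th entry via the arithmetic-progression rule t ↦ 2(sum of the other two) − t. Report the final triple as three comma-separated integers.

start (4,2,6) = (f(1,0),f(0,1),f(1,1))
replace slot 1: 2·(2+6) − 4 = 12 → (12,2,6)

12,2,6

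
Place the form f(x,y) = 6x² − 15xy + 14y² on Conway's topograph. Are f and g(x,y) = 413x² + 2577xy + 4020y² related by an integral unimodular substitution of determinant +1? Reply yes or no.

D₁ = -111, D₂ = -111
f: translate: b→-3 (≡-15 mod 12), so (6,-15,14)→(6,-3,5)
f: flip: (6,-3,5)→(5,3,6)
f: reduced (well bottom): (5,3,6) with a≤c, −a<b≤a
g: translate: b→99 (≡2577 mod 826), so (413,2577,4020)→(413,99,6)
g: flip: (413,99,6)→(6,-99,413)
g: translate: b→-3 (≡-99 mod 12), so (6,-99,413)→(6,-3,5)
g: flip: (6,-3,5)→(5,3,6)
g: reduced (well bottom): (5,3,6) with a≤c, −a<b≤a
reduced forms (5, 3, 6) vs (5, 3, 6) ⇒ equivalent

yes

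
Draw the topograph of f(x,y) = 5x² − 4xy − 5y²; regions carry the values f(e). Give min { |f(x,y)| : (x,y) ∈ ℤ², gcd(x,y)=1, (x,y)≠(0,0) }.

descent: ρ → (-5,4,5)  [lands on river]
river: ρ → (5,6,-4)
river: ρ → (-4,10,1)
river: ρ → (1,10,-4)
river: ρ → (-4,6,5)
river: ρ → (5,4,-5)
river: ρ → (-5,6,4)
river: ρ → (4,10,-1)
river: ρ → (-1,10,4)
river: ρ → (4,6,-5)
closes: descent 1, river 10
min |a| on river = 1

1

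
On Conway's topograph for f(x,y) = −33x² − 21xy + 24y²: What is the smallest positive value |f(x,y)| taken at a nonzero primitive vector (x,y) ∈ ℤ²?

descent: ρ → (24,21,-33)  [lands on river]
river: ρ → (-33,45,12)
river: ρ → (12,51,-21)
river: ρ → (-21,33,30)
river: ρ → (30,27,-24)
river: ρ → (-24,21,33)
river: ρ → (33,45,-12)
river: ρ → (-12,51,21)
river: ρ → (21,33,-30)
river: ρ → (-30,27,24)
closes: descent 1, river 10
min |a| on river = 12

12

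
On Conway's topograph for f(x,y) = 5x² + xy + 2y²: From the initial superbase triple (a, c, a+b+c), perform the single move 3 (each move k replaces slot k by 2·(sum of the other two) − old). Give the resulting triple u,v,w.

start (5,2,8) = (f(1,0),f(0,1),f(1,1))
replace slot 3: 2·(5+2) − 8 = 6 → (5,2,6)

5,2,6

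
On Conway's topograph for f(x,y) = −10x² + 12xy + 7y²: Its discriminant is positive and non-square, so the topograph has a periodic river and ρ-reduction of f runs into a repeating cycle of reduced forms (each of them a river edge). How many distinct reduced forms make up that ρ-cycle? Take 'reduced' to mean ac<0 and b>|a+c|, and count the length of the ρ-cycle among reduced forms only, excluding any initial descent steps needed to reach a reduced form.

D = 424, ⌊√D⌋ = 20
river: ρ → (7,16,-6)
river: ρ → (-6,20,1)
river: ρ → (1,20,-6)
river: ρ → (-6,16,7)
river: ρ → (7,12,-10)
river: ρ → (-10,8,9)
river: ρ → (9,10,-9)
river: ρ → (-9,8,10)
river: ρ → (10,12,-7)
river: ρ → (-7,16,6)
river: ρ → (6,20,-1)
river: ρ → (-1,20,6)
river: ρ → (6,16,-7)
river: ρ → (-7,12,10)
river: ρ → (10,8,-9)
river: ρ → (-9,10,9)
river: ρ → (9,8,-10)
river: ρ → (-10,12,7)
ρ-cycle length = 18 (tail of 0 descent steps not counted)

18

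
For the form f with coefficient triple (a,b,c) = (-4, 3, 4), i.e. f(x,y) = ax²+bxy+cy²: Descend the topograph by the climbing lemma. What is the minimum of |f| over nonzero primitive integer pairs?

river: ρ → (4,5,-3)
river: ρ → (-3,7,2)
river: ρ → (2,5,-6)
river: ρ → (-6,7,1)
river: ρ → (1,7,-6)
river: ρ → (-6,5,2)
river: ρ → (2,7,-3)
river: ρ → (-3,5,4)
river: ρ → (4,3,-4)
river: ρ → (-4,5,3)
river: ρ → (3,7,-2)
river: ρ → (-2,5,6)
river: ρ → (6,7,-1)
river: ρ → (-1,7,6)
river: ρ → (6,5,-2)
river: ρ → (-2,7,3)
river: ρ → (3,5,-4)
river: ρ → (-4,3,4)
closes: descent 0, river 18
min |a| on river = 1

1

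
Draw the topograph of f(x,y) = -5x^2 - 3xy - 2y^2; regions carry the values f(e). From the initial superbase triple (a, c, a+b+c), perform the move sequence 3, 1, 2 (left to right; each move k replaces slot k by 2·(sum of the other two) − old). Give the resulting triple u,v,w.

start (-5,-2,-10) = (f(1,0),f(0,1),f(1,1))
replace slot 3: 2·((-5)+(-2)) − (-10) = -4 → (-5,-2,-4)
replace slot 1: 2·((-2)+(-4)) − (-5) = -7 → (-7,-2,-4)
replace slot 2: 2·((-7)+(-4)) − (-2) = -20 → (-7,-20,-4)

-7,-20,-4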